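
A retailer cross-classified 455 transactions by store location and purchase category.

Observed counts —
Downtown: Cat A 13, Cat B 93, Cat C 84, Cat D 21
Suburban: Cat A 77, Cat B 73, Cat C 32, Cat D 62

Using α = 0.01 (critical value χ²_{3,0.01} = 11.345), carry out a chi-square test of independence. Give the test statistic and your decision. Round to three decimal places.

89.562; reject H₀

Row totals: 211, 244. Column totals: 90, 166, 116, 83. Grand total N = 455.
Expected counts (row total × column total / N):
  Downtown, Cat A: 211×90/455 = 41.7363
  Downtown, Cat B: 211×166/455 = 76.9802
  Downtown, Cat C: 211×116/455 = 53.7934
  Downtown, Cat D: 211×83/455 = 38.4901
  Suburban, Cat A: 244×90/455 = 48.2637
  Suburban, Cat B: 244×166/455 = 89.0198
  Suburban, Cat C: 244×116/455 = 62.2066
  Suburban, Cat D: 244×83/455 = 44.5099
Contributions (O − E)²/E:
  (13 − 41.7363)²/41.7363 = 19.7855
  (93 − 76.9802)²/76.9802 = 3.3338
  (84 − 53.7934)²/53.7934 = 16.9619
  (21 − 38.4901)²/38.4901 = 7.9476
  (77 − 48.2637)²/48.2637 = 17.1096
  (73 − 89.0198)²/89.0198 = 2.8829
  (32 − 62.2066)²/62.2066 = 14.6679
  (62 − 44.5099)²/44.5099 = 6.8727
χ² = 19.7855 + 3.3338 + 16.9619 + 7.9476 + 17.1096 + 2.8829 + 14.6679 + 6.8727 = 89.562
df = (2−1)(4−1) = 3. Since 89.562 > 11.345, reject the null hypothesis of independence at α = 0.01.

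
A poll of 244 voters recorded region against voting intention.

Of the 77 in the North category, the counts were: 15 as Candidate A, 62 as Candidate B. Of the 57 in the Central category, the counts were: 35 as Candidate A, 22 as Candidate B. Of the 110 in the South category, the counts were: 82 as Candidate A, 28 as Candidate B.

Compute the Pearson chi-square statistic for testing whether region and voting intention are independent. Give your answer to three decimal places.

Row totals: 77, 57, 110. Column totals: 132, 112. Grand total N = 244.
Expected counts (row total × column total / N):
  North, Candidate A: 77×132/244 = 41.6557
  North, Candidate B: 77×112/244 = 35.3443
  Central, Candidate A: 57×132/244 = 30.8361
  Central, Candidate B: 57×112/244 = 26.1639
  South, Candidate A: 110×132/244 = 59.5082
  South, Candidate B: 110×112/244 = 50.4918
Contributions (O − E)²/E:
  (15 − 41.6557)²/41.6557 = 17.0571
  (62 − 35.3443)²/35.3443 = 20.1030
  (35 − 30.8361)²/30.8361 = 0.5623
  (22 − 26.1639)²/26.1639 = 0.6627
  (82 − 59.5082)²/59.5082 = 8.5010
  (28 − 50.4918)²/50.4918 = 10.0191
χ² = 17.0571 + 20.1030 + 0.5623 + 0.6627 + 8.5010 + 10.0191 = 56.905

56.905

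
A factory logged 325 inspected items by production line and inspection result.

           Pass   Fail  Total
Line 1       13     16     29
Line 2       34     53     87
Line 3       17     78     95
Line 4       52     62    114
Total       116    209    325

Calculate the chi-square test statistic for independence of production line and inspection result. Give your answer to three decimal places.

19.489

Grand total N = 325.
Expected counts (row total × column total / N):
  Line 1, Pass: 29×116/325 = 10.3508
  Line 1, Fail: 29×209/325 = 18.6492
  Line 2, Pass: 87×116/325 = 31.0523
  Line 2, Fail: 87×209/325 = 55.9477
  Line 3, Pass: 95×116/325 = 33.9077
  Line 3, Fail: 95×209/325 = 61.0923
  Line 4, Pass: 114×116/325 = 40.6892
  Line 4, Fail: 114×209/325 = 73.3108
Contributions (O − E)²/E:
  (13 − 10.3508)²/10.3508 = 0.6780
  (16 − 18.6492)²/18.6492 = 0.3763
  (34 − 31.0523)²/31.0523 = 0.2798
  (53 − 55.9477)²/55.9477 = 0.1553
  (17 − 33.9077)²/33.9077 = 8.4308
  (78 − 61.0923)²/61.0923 = 4.6793
  (52 − 40.6892)²/40.6892 = 3.1442
  (62 − 73.3108)²/73.3108 = 1.7451
χ² = 0.6780 + 0.3763 + 0.2798 + 0.1553 + 8.4308 + 4.6793 + 3.1442 + 1.7451 = 19.489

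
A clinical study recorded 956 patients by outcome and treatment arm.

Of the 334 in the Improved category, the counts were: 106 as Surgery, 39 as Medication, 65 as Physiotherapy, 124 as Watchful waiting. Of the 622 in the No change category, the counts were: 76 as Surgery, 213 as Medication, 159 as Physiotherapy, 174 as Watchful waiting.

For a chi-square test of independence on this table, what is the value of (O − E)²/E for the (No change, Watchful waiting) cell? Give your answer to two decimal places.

Row total (No change) = 622; column total (Watchful waiting) = 298; N = 956.
Expected count E = 622 × 298 / 956 = 193.887.
Contribution = (O − E)²/E = (174 − 193.887)² / 193.887 = 2.04.

2.04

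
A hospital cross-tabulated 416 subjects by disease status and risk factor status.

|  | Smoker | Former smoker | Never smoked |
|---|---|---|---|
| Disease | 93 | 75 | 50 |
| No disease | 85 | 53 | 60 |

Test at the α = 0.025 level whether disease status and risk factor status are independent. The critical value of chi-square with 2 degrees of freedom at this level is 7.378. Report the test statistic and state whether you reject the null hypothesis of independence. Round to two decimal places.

Row totals: 218, 198. Column totals: 178, 128, 110. Grand total N = 416.
Expected counts (row total × column total / N):
  Disease, Smoker: 218×178/416 = 93.279
  Disease, Former smoker: 218×128/416 = 67.077
  Disease, Never smoked: 218×110/416 = 57.644
  No disease, Smoker: 198×178/416 = 84.721
  No disease, Former smoker: 198×128/416 = 60.923
  No disease, Never smoked: 198×110/416 = 52.356
Contributions (O − E)²/E:
  (93 − 93.279)²/93.279 = 0.0008
  (75 − 67.077)²/67.077 = 0.9358
  (50 − 57.644)²/57.644 = 1.0136
  (85 − 84.721)²/84.721 = 0.0009
  (53 − 60.923)²/60.923 = 1.0304
  (60 − 52.356)²/52.356 = 1.1160
χ² = 0.0008 + 0.9358 + 1.0136 + 0.0009 + 1.0304 + 1.1160 = 4.10
df = (2−1)(3−1) = 2. Since 4.10 < 7.378, fail to reject the null hypothesis of independence at α = 0.025.

4.10; fail to reject H₀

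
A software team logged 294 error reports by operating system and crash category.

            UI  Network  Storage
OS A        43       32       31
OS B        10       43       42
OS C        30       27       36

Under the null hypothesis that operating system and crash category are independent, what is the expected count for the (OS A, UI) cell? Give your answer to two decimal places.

Row total (OS A) = 106; column total (UI) = 83; grand total N = 294.
Expected count = (row total × column total) / N = 106 × 83 / 294 = 29.93.

29.93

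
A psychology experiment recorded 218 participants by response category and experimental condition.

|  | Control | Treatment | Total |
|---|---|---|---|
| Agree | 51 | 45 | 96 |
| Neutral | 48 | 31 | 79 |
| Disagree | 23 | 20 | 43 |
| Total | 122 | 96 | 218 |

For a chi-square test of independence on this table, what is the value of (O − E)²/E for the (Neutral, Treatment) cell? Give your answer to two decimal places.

Row total (Neutral) = 79; column total (Treatment) = 96; N = 218.
Expected count E = 79 × 96 / 218 = 34.789.
Contribution = (O − E)²/E = (31 − 34.789)² / 34.789 = 0.41.

0.41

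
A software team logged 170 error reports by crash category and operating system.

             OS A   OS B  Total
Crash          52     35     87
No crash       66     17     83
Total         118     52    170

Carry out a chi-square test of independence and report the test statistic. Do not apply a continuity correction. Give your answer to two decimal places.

Grand total N = 170.
Expected counts (row total × column total / N):
  Crash, OS A: 87×118/170 = 60.388
  Crash, OS B: 87×52/170 = 26.612
  No crash, OS A: 83×118/170 = 57.612
  No crash, OS B: 83×52/170 = 25.388
Contributions (O − E)²/E:
  (52 − 60.388)²/60.388 = 1.1651
  (35 − 26.612)²/26.612 = 2.6439
  (66 − 57.612)²/57.612 = 1.2212
  (17 − 25.388)²/25.388 = 2.7713
χ² = 1.1651 + 2.6439 + 1.2212 + 2.7713 = 7.80

7.80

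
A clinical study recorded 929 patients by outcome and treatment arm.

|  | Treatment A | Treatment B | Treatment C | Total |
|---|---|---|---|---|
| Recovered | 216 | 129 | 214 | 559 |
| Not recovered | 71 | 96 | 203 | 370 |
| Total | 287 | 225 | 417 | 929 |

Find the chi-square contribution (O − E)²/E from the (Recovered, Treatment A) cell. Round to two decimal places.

10.86

Row total (Recovered) = 559; column total (Treatment A) = 287; N = 929.
Expected count E = 559 × 287 / 929 = 172.694.
Contribution = (O − E)²/E = (216 − 172.694)² / 172.694 = 10.86.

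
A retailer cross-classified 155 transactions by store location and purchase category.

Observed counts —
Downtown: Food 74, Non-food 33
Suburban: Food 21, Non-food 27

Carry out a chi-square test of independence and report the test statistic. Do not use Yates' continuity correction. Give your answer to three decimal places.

Row totals: 107, 48. Column totals: 95, 60. Grand total N = 155.
Expected counts (row total × column total / N):
  Downtown, Food: 107×95/155 = 65.58065
  Downtown, Non-food: 107×60/155 = 41.41935
  Suburban, Food: 48×95/155 = 29.41935
  Suburban, Non-food: 48×60/155 = 18.58065
Contributions (O − E)²/E:
  (74 − 65.58065)²/65.58065 = 1.0809
  (33 − 41.41935)²/41.41935 = 1.7114
  (21 − 29.41935)²/29.41935 = 2.4095
  (27 − 18.58065)²/18.58065 = 3.8150
χ² = 1.0809 + 1.7114 + 2.4095 + 3.8150 = 9.017

9.017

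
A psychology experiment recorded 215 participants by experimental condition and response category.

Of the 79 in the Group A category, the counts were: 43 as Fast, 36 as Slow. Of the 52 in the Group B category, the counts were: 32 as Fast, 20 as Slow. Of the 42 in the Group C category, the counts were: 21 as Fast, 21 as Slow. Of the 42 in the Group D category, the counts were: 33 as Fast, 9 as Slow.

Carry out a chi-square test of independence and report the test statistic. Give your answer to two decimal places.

8.86

Row totals: 79, 52, 42, 42. Column totals: 129, 86. Grand total N = 215.
Expected counts (row total × column total / N):
  Group A, Fast: 79×129/215 = 47.400
  Group A, Slow: 79×86/215 = 31.600
  Group B, Fast: 52×129/215 = 31.200
  Group B, Slow: 52×86/215 = 20.800
  Group C, Fast: 42×129/215 = 25.200
  Group C, Slow: 42×86/215 = 16.800
  Group D, Fast: 42×129/215 = 25.200
  Group D, Slow: 42×86/215 = 16.800
Contributions (O − E)²/E:
  (43 − 47.400)²/47.400 = 0.4084
  (36 − 31.600)²/31.600 = 0.6127
  (32 − 31.200)²/31.200 = 0.0205
  (20 − 20.800)²/20.800 = 0.0308
  (21 − 25.200)²/25.200 = 0.7000
  (21 − 16.800)²/16.800 = 1.0500
  (33 − 25.200)²/25.200 = 2.4143
  (9 − 16.800)²/16.800 = 3.6214
χ² = 0.4084 + 0.6127 + 0.0205 + 0.0308 + 0.7000 + 1.0500 + 2.4143 + 3.6214 = 8.86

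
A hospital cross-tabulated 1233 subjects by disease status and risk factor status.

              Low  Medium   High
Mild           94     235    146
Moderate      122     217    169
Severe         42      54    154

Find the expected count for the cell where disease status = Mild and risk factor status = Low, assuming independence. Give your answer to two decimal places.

99.39

Row total (Mild) = 475; column total (Low) = 258; grand total N = 1233.
Expected count = (row total × column total) / N = 475 × 258 / 1233 = 99.39.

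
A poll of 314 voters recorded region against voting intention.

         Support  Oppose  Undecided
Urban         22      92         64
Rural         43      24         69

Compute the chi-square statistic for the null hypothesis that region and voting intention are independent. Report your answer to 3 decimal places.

41.968

Row totals: 178, 136. Column totals: 65, 116, 133. Grand total N = 314.
Expected counts (row total × column total / N):
  Urban, Support: 178×65/314 = 36.8471
  Urban, Oppose: 178×116/314 = 65.7580
  Urban, Undecided: 178×133/314 = 75.3949
  Rural, Support: 136×65/314 = 28.1529
  Rural, Oppose: 136×116/314 = 50.2420
  Rural, Undecided: 136×133/314 = 57.6051
Contributions (O − E)²/E:
  (22 − 36.8471)²/36.8471 = 5.9825
  (92 − 65.7580)²/65.7580 = 10.4724
  (64 − 75.3949)²/75.3949 = 1.7222
  (43 − 28.1529)²/28.1529 = 7.8300
  (24 − 50.2420)²/50.2420 = 13.7065
  (69 − 57.6051)²/57.6051 = 2.2540
χ² = 5.9825 + 10.4724 + 1.7222 + 7.8300 + 13.7065 + 2.2540 = 41.968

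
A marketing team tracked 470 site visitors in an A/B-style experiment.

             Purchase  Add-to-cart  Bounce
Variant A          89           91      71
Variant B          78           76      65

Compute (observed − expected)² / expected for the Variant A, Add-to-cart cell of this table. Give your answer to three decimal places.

Row total (Variant A) = 251; column total (Add-to-cart) = 167; N = 470.
Expected count E = 251 × 167 / 470 = 89.1851.
Contribution = (O − E)²/E = (91 − 89.1851)² / 89.1851 = 0.037.

0.037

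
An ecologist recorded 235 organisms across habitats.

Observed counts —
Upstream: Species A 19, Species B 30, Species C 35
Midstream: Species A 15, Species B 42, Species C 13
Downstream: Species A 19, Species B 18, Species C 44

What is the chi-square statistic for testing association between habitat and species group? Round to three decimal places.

Row totals: 84, 70, 81. Column totals: 53, 90, 92. Grand total N = 235.
Expected counts (row total × column total / N):
  Upstream, Species A: 84×53/235 = 18.9447
  Upstream, Species B: 84×90/235 = 32.1702
  Upstream, Species C: 84×92/235 = 32.8851
  Midstream, Species A: 70×53/235 = 15.7872
  Midstream, Species B: 70×90/235 = 26.8085
  Midstream, Species C: 70×92/235 = 27.4043
  Downstream, Species A: 81×53/235 = 18.2681
  Downstream, Species B: 81×90/235 = 31.0213
  Downstream, Species C: 81×92/235 = 31.7106
Contributions (O − E)²/E:
  (19 − 18.9447)²/18.9447 = 0.0002
  (30 − 32.1702)²/32.1702 = 0.1464
  (35 − 32.8851)²/32.8851 = 0.1360
  (15 − 15.7872)²/15.7872 = 0.0393
  (42 − 26.8085)²/26.8085 = 8.6085
  (13 − 27.4043)²/27.4043 = 7.5712
  (19 − 18.2681)²/18.2681 = 0.0293
  (18 − 31.0213)²/31.0213 = 5.4657
  (44 − 31.7106)²/31.7106 = 4.7627
χ² = 0.0002 + 0.1464 + 0.1360 + 0.0393 + 8.6085 + 7.5712 + 0.0293 + 5.4657 + 4.7627 = 26.759

26.759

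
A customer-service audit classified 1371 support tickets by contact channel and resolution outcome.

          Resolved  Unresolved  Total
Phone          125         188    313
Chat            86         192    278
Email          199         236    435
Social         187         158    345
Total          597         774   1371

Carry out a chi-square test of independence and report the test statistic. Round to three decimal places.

36.439

Grand total N = 1371.
Expected counts (row total × column total / N):
  Phone, Resolved: 313×597/1371 = 136.29540
  Phone, Unresolved: 313×774/1371 = 176.70460
  Chat, Resolved: 278×597/1371 = 121.05470
  Chat, Unresolved: 278×774/1371 = 156.94530
  Email, Resolved: 435×597/1371 = 189.42013
  Email, Unresolved: 435×774/1371 = 245.57987
  Social, Resolved: 345×597/1371 = 150.22976
  Social, Unresolved: 345×774/1371 = 194.77024
Contributions (O − E)²/E:
  (125 − 136.29540)²/136.29540 = 0.9361
  (188 − 176.70460)²/176.70460 = 0.7220
  (86 − 121.05470)²/121.05470 = 10.1510
  (192 − 156.94530)²/156.94530 = 7.8297
  (199 − 189.42013)²/189.42013 = 0.4845
  (236 − 245.57987)²/245.57987 = 0.3737
  (187 − 150.22976)²/150.22976 = 8.9999
  (158 − 194.77024)²/194.77024 = 6.9418
χ² = 0.9361 + 0.7220 + 10.1510 + 7.8297 + 0.4845 + 0.3737 + 8.9999 + 6.9418 = 36.439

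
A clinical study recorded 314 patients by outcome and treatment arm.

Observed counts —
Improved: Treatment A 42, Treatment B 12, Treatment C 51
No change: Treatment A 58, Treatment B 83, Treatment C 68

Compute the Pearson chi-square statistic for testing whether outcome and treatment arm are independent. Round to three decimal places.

Row totals: 105, 209. Column totals: 100, 95, 119. Grand total N = 314.
Expected counts (row total × column total / N):
  Improved, Treatment A: 105×100/314 = 33.43949
  Improved, Treatment B: 105×95/314 = 31.76752
  Improved, Treatment C: 105×119/314 = 39.79299
  No change, Treatment A: 209×100/314 = 66.56051
  No change, Treatment B: 209×95/314 = 63.23248
  No change, Treatment C: 209×119/314 = 79.20701
Contributions (O − E)²/E:
  (42 − 33.43949)²/33.43949 = 2.1915
  (12 − 31.76752)²/31.76752 = 12.3005
  (51 − 39.79299)²/39.79299 = 3.1563
  (58 − 66.56051)²/66.56051 = 1.1010
  (83 − 63.23248)²/63.23248 = 6.1797
  (68 − 79.20701)²/79.20701 = 1.5857
χ² = 2.1915 + 12.3005 + 3.1563 + 1.1010 + 6.1797 + 1.5857 = 26.515

26.515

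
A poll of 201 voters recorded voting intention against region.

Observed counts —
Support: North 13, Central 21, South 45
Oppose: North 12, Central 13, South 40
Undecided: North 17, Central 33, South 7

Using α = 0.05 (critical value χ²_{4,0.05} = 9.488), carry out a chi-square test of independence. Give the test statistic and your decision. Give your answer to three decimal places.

37.627; reject H₀

Row totals: 79, 65, 57. Column totals: 42, 67, 92. Grand total N = 201.
Expected counts (row total × column total / N):
  Support, North: 79×42/201 = 16.5075
  Support, Central: 79×67/201 = 26.3333
  Support, South: 79×92/201 = 36.1592
  Oppose, North: 65×42/201 = 13.5821
  Oppose, Central: 65×67/201 = 21.6667
  Oppose, South: 65×92/201 = 29.7512
  Undecided, North: 57×42/201 = 11.9104
  Undecided, Central: 57×67/201 = 19.0000
  Undecided, South: 57×92/201 = 26.0896
Contributions (O − E)²/E:
  (13 − 16.5075)²/16.5075 = 0.7453
  (21 − 26.3333)²/26.3333 = 1.0802
  (45 − 36.1592)²/36.1592 = 2.1615
  (12 − 13.5821)²/13.5821 = 0.1843
  (13 − 21.6667)²/21.6667 = 3.4667
  (40 − 29.7512)²/29.7512 = 3.5305
  (17 − 11.9104)²/11.9104 = 2.1749
  (33 − 19.0000)²/19.0000 = 10.3158
  (7 − 26.0896)²/26.0896 = 13.9677
χ² = 0.7453 + 1.0802 + 2.1615 + 0.1843 + 3.4667 + 3.5305 + 2.1749 + 10.3158 + 13.9677 = 37.627
df = (3−1)(3−1) = 4. Since 37.627 > 9.488, reject the null hypothesis of independence at α = 0.05.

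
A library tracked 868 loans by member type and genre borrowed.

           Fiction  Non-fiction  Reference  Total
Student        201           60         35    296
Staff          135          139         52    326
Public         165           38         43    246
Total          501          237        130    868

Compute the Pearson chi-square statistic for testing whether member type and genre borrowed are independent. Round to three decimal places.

Grand total N = 868.
Expected counts (row total × column total / N):
  Student, Fiction: 296×501/868 = 170.8479
  Student, Non-fiction: 296×237/868 = 80.8203
  Student, Reference: 296×130/868 = 44.3318
  Staff, Fiction: 326×501/868 = 188.1636
  Staff, Non-fiction: 326×237/868 = 89.0115
  Staff, Reference: 326×130/868 = 48.8249
  Public, Fiction: 246×501/868 = 141.9885
  Public, Non-fiction: 246×237/868 = 67.1682
  Public, Reference: 246×130/868 = 36.8433
Contributions (O − E)²/E:
  (201 − 170.8479)²/170.8479 = 5.3214
  (60 − 80.8203)²/80.8203 = 5.3636
  (35 − 44.3318)²/44.3318 = 1.9643
  (135 − 188.1636)²/188.1636 = 15.0208
  (139 − 89.0115)²/89.0115 = 28.0733
  (52 − 48.8249)²/48.8249 = 0.2065
  (165 − 141.9885)²/141.9885 = 3.7294
  (38 − 67.1682)²/67.1682 = 12.6665
  (43 − 36.8433)²/36.8433 = 1.0288
χ² = 5.3214 + 5.3636 + 1.9643 + 15.0208 + 28.0733 + 0.2065 + 3.7294 + 12.6665 + 1.0288 = 73.375

73.375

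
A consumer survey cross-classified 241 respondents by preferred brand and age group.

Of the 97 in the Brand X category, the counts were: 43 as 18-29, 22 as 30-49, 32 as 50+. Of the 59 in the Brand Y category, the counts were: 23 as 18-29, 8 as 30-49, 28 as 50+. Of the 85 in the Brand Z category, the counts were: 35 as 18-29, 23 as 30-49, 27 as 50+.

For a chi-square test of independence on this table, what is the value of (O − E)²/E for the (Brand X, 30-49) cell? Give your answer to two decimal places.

0.02

Row total (Brand X) = 97; column total (30-49) = 53; N = 241.
Expected count E = 97 × 53 / 241 = 21.332.
Contribution = (O − E)²/E = (22 − 21.332)² / 21.332 = 0.02.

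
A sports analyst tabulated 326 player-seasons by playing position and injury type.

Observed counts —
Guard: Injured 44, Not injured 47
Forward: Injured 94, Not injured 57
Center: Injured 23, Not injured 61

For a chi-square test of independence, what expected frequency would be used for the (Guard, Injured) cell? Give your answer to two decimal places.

44.94

Row total (Guard) = 91; column total (Injured) = 161; grand total N = 326.
Expected count = (row total × column total) / N = 91 × 161 / 326 = 44.94.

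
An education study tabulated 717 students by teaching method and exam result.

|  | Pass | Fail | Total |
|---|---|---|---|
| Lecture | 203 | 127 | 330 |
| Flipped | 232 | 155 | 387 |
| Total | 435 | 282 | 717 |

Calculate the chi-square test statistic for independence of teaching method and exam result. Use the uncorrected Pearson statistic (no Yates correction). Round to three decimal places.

0.183

Grand total N = 717.
Expected counts (row total × column total / N):
  Lecture, Pass: 330×435/717 = 200.2092
  Lecture, Fail: 330×282/717 = 129.7908
  Flipped, Pass: 387×435/717 = 234.7908
  Flipped, Fail: 387×282/717 = 152.2092
Contributions (O − E)²/E:
  (203 − 200.2092)²/200.2092 = 0.0389
  (127 − 129.7908)²/129.7908 = 0.0600
  (232 − 234.7908)²/234.7908 = 0.0332
  (155 − 152.2092)²/152.2092 = 0.0512
χ² = 0.0389 + 0.0600 + 0.0332 + 0.0512 = 0.183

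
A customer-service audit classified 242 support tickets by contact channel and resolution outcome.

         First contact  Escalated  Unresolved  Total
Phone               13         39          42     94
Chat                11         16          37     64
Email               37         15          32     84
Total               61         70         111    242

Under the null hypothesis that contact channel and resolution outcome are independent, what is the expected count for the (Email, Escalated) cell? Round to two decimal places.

24.30

Row total (Email) = 84; column total (Escalated) = 70; grand total N = 242.
Expected count = (row total × column total) / N = 84 × 70 / 242 = 24.30.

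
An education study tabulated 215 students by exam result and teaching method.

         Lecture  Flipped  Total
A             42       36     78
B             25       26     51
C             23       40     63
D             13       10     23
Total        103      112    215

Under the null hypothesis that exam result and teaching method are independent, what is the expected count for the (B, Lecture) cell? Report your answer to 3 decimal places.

Row total (B) = 51; column total (Lecture) = 103; grand total N = 215.
Expected count = (row total × column total) / N = 51 × 103 / 215 = 24.433.

24.433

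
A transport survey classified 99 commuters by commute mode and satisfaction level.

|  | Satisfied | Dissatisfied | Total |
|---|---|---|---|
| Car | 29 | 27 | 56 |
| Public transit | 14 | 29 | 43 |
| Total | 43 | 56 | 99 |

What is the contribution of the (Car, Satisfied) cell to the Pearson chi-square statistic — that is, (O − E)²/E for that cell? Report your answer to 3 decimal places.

Row total (Car) = 56; column total (Satisfied) = 43; N = 99.
Expected count E = 56 × 43 / 99 = 24.3232.
Contribution = (O − E)²/E = (29 − 24.3232)² / 24.3232 = 0.899.

0.899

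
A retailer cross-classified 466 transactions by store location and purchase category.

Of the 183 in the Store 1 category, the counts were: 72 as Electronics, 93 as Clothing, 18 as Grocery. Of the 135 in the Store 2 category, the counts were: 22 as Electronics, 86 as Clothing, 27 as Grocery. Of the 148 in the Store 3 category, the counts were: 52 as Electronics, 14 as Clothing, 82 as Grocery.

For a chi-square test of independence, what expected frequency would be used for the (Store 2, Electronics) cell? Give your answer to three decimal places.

42.296

Row total (Store 2) = 135; column total (Electronics) = 146; grand total N = 466.
Expected count = (row total × column total) / N = 135 × 146 / 466 = 42.296.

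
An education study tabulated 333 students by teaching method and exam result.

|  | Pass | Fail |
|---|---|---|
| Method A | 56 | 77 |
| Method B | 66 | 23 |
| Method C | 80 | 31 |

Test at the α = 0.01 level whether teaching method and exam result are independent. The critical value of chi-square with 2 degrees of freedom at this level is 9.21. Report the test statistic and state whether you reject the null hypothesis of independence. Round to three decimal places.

Row totals: 133, 89, 111. Column totals: 202, 131. Grand total N = 333.
Expected counts (row total × column total / N):
  Method A, Pass: 133×202/333 = 80.6787
  Method A, Fail: 133×131/333 = 52.3213
  Method B, Pass: 89×202/333 = 53.9880
  Method B, Fail: 89×131/333 = 35.0120
  Method C, Pass: 111×202/333 = 67.3333
  Method C, Fail: 111×131/333 = 43.6667
Contributions (O − E)²/E:
  (56 − 80.6787)²/80.6787 = 7.5489
  (77 − 52.3213)²/52.3213 = 11.6403
  (66 − 53.9880)²/53.9880 = 2.6726
  (23 − 35.0120)²/35.0120 = 4.1211
  (80 − 67.3333)²/67.3333 = 2.3829
  (31 − 43.6667)²/43.6667 = 3.6743
χ² = 7.5489 + 11.6403 + 2.6726 + 4.1211 + 2.3829 + 3.6743 = 32.040
df = (3−1)(2−1) = 2. Since 32.040 > 9.21, reject the null hypothesis of independence at α = 0.01.

32.040; reject H₀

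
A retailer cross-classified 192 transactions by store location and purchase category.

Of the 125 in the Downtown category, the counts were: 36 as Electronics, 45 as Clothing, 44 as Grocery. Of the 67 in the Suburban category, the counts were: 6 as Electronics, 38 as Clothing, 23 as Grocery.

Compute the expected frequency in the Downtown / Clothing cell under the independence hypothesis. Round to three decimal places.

54.036

Row total (Downtown) = 125; column total (Clothing) = 83; grand total N = 192.
Expected count = (row total × column total) / N = 125 × 83 / 192 = 54.036.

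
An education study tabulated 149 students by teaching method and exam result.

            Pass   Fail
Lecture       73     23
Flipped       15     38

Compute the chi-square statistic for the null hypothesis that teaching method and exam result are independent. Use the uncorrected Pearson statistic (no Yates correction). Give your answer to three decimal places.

32.187

Row totals: 96, 53. Column totals: 88, 61. Grand total N = 149.
Expected counts (row total × column total / N):
  Lecture, Pass: 96×88/149 = 56.6980
  Lecture, Fail: 96×61/149 = 39.3020
  Flipped, Pass: 53×88/149 = 31.3020
  Flipped, Fail: 53×61/149 = 21.6980
Contributions (O − E)²/E:
  (73 − 56.6980)²/56.6980 = 4.6872
  (23 − 39.3020)²/39.3020 = 6.7619
  (15 − 31.3020)²/31.3020 = 8.4900
  (38 − 21.6980)²/21.6980 = 12.2479
χ² = 4.6872 + 6.7619 + 8.4900 + 12.2479 = 32.187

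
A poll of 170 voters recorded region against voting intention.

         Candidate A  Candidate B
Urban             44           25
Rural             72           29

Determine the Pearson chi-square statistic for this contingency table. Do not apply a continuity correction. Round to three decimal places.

Row totals: 69, 101. Column totals: 116, 54. Grand total N = 170.
Expected counts (row total × column total / N):
  Urban, Candidate A: 69×116/170 = 47.0824
  Urban, Candidate B: 69×54/170 = 21.9176
  Rural, Candidate A: 101×116/170 = 68.9176
  Rural, Candidate B: 101×54/170 = 32.0824
Contributions (O − E)²/E:
  (44 − 47.0824)²/47.0824 = 0.2018
  (25 − 21.9176)²/21.9176 = 0.4335
  (72 − 68.9176)²/68.9176 = 0.1379
  (29 − 32.0824)²/32.0824 = 0.2961
χ² = 0.2018 + 0.4335 + 0.1379 + 0.2961 = 1.069

1.069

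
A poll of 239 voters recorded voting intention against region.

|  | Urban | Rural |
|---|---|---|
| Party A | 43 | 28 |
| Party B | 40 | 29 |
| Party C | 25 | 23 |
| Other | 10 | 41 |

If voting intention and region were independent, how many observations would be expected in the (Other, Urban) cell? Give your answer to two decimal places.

Row total (Other) = 51; column total (Urban) = 118; grand total N = 239.
Expected count = (row total × column total) / N = 51 × 118 / 239 = 25.18.

25.18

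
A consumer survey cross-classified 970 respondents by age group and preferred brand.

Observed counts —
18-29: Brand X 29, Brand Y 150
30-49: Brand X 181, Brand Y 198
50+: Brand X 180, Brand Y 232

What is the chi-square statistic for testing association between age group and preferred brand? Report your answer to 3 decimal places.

Row totals: 179, 379, 412. Column totals: 390, 580. Grand total N = 970.
Expected counts (row total × column total / N):
  18-29, Brand X: 179×390/970 = 71.9691
  18-29, Brand Y: 179×580/970 = 107.0309
  30-49, Brand X: 379×390/970 = 152.3814
  30-49, Brand Y: 379×580/970 = 226.6186
  50+, Brand X: 412×390/970 = 165.6495
  50+, Brand Y: 412×580/970 = 246.3505
Contributions (O − E)²/E:
  (29 − 71.9691)²/71.9691 = 25.6547
  (150 − 107.0309)²/107.0309 = 17.2506
  (181 − 152.3814)²/152.3814 = 5.3748
  (198 − 226.6186)²/226.6186 = 3.6141
  (180 − 165.6495)²/165.6495 = 1.2432
  (232 − 246.3505)²/246.3505 = 0.8360
χ² = 25.6547 + 17.2506 + 5.3748 + 3.6141 + 1.2432 + 0.8360 = 53.973

53.973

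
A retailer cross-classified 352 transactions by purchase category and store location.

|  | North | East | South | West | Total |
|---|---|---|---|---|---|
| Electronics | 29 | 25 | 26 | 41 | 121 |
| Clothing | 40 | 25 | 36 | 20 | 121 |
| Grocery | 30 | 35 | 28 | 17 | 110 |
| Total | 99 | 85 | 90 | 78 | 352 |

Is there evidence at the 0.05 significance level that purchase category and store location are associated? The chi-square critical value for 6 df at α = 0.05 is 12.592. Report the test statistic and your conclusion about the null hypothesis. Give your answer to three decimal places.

18.804; reject H₀

Grand total N = 352.
Expected counts (row total × column total / N):
  Electronics, North: 121×99/352 = 34.0312
  Electronics, East: 121×85/352 = 29.2188
  Electronics, South: 121×90/352 = 30.9375
  Electronics, West: 121×78/352 = 26.8125
  Clothing, North: 121×99/352 = 34.0312
  Clothing, East: 121×85/352 = 29.2188
  Clothing, South: 121×90/352 = 30.9375
  Clothing, West: 121×78/352 = 26.8125
  Grocery, North: 110×99/352 = 30.9375
  Grocery, East: 110×85/352 = 26.5625
  Grocery, South: 110×90/352 = 28.1250
  Grocery, West: 110×78/352 = 24.3750
Contributions (O − E)²/E:
  (29 − 34.0312)²/34.0312 = 0.7438
  (25 − 29.2188)²/29.2188 = 0.6091
  (26 − 30.9375)²/30.9375 = 0.7880
  (41 − 26.8125)²/26.8125 = 7.5071
  (40 − 34.0312)²/34.0312 = 1.0469
  (25 − 29.2188)²/29.2188 = 0.6091
  (36 − 30.9375)²/30.9375 = 0.8284
  (20 − 26.8125)²/26.8125 = 1.7309
  (30 − 30.9375)²/30.9375 = 0.0284
  (35 − 26.5625)²/26.5625 = 2.6801
  (28 − 28.1250)²/28.1250 = 0.0006
  (17 − 24.3750)²/24.3750 = 2.2314
χ² = 0.7438 + 0.6091 + 0.7880 + 7.5071 + 1.0469 + 0.6091 + 0.8284 + 1.7309 + 0.0284 + 2.6801 + 0.0006 + 2.2314 = 18.804
df = (3−1)(4−1) = 6. Since 18.804 > 12.592, reject the null hypothesis of independence at α = 0.05.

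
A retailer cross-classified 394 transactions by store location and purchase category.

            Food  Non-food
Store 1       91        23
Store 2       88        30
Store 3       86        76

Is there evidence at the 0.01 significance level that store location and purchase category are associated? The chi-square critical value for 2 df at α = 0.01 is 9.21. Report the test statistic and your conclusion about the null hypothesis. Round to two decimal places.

25.82; reject H₀

Row totals: 114, 118, 162. Column totals: 265, 129. Grand total N = 394.
Expected counts (row total × column total / N):
  Store 1, Food: 114×265/394 = 76.675
  Store 1, Non-food: 114×129/394 = 37.325
  Store 2, Food: 118×265/394 = 79.365
  Store 2, Non-food: 118×129/394 = 38.635
  Store 3, Food: 162×265/394 = 108.959
  Store 3, Non-food: 162×129/394 = 53.041
Contributions (O − E)²/E:
  (91 − 76.675)²/76.675 = 2.6763
  (23 − 37.325)²/37.325 = 5.4978
  (88 − 79.365)²/79.365 = 0.9395
  (30 − 38.635)²/38.635 = 1.9299
  (86 − 108.959)²/108.959 = 4.8377
  (76 − 53.041)²/53.041 = 9.9379
χ² = 2.6763 + 5.4978 + 0.9395 + 1.9299 + 4.8377 + 9.9379 = 25.82
df = (3−1)(2−1) = 2. Since 25.82 > 9.21, reject the null hypothesis of independence at α = 0.01.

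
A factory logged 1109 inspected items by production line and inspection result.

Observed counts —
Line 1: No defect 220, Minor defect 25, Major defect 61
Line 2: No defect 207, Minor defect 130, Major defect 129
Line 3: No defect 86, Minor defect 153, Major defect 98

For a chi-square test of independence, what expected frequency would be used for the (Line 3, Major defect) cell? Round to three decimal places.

Row total (Line 3) = 337; column total (Major defect) = 288; grand total N = 1109.
Expected count = (row total × column total) / N = 337 × 288 / 1109 = 87.517.

87.517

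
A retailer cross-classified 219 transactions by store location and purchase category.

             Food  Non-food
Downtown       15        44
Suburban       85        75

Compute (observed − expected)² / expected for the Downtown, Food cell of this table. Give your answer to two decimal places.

5.29

Row total (Downtown) = 59; column total (Food) = 100; N = 219.
Expected count E = 59 × 100 / 219 = 26.941.
Contribution = (O − E)²/E = (15 − 26.941)² / 26.941 = 5.29.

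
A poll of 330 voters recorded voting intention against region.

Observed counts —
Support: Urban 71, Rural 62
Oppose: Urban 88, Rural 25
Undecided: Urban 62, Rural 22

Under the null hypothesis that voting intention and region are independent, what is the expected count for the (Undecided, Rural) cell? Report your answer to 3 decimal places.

27.745

Row total (Undecided) = 84; column total (Rural) = 109; grand total N = 330.
Expected count = (row total × column total) / N = 84 × 109 / 330 = 27.745.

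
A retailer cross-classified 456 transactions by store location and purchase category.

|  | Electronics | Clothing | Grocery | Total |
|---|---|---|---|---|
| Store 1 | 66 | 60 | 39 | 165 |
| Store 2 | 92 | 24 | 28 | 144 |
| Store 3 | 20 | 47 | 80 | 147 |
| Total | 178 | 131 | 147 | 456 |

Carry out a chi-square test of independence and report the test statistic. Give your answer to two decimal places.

Grand total N = 456.
Expected counts (row total × column total / N):
  Store 1, Electronics: 165×178/456 = 64.408
  Store 1, Clothing: 165×131/456 = 47.401
  Store 1, Grocery: 165×147/456 = 53.191
  Store 2, Electronics: 144×178/456 = 56.211
  Store 2, Clothing: 144×131/456 = 41.368
  Store 2, Grocery: 144×147/456 = 46.421
  Store 3, Electronics: 147×178/456 = 57.382
  Store 3, Clothing: 147×131/456 = 42.230
  Store 3, Grocery: 147×147/456 = 47.388
Contributions (O − E)²/E:
  (66 − 64.408)²/64.408 = 0.0394
  (60 − 47.401)²/47.401 = 3.3488
  (39 − 53.191)²/53.191 = 3.7861
  (92 − 56.211)²/56.211 = 22.7865
  (24 − 41.368)²/41.368 = 7.2918
  (28 − 46.421)²/46.421 = 7.3099
  (20 − 57.382)²/57.382 = 24.3528
  (47 − 42.230)²/42.230 = 0.5388
  (80 − 47.388)²/47.388 = 22.4433
χ² = 0.0394 + 3.3488 + 3.7861 + 22.7865 + 7.2918 + 7.3099 + 24.3528 + 0.5388 + 22.4433 = 91.90

91.90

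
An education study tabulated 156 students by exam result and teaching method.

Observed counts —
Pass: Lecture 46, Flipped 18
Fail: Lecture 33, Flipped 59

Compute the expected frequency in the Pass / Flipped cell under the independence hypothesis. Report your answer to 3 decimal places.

Row total (Pass) = 64; column total (Flipped) = 77; grand total N = 156.
Expected count = (row total × column total) / N = 64 × 77 / 156 = 31.590.

31.590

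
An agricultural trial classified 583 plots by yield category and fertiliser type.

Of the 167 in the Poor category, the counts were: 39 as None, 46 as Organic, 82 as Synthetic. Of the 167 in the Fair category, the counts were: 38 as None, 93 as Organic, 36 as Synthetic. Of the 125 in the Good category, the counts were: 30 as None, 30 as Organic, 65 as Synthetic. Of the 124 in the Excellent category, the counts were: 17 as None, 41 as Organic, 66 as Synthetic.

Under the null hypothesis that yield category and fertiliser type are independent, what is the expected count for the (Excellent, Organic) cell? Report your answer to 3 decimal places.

Row total (Excellent) = 124; column total (Organic) = 210; grand total N = 583.
Expected count = (row total × column total) / N = 124 × 210 / 583 = 44.666.

44.666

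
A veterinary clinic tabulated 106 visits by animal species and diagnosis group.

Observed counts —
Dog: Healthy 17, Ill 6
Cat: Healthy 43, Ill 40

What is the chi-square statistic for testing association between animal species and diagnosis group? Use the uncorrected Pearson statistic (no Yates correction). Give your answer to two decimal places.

3.58

Row totals: 23, 83. Column totals: 60, 46. Grand total N = 106.
Expected counts (row total × column total / N):
  Dog, Healthy: 23×60/106 = 13.019
  Dog, Ill: 23×46/106 = 9.981
  Cat, Healthy: 83×60/106 = 46.981
  Cat, Ill: 83×46/106 = 36.019
Contributions (O − E)²/E:
  (17 − 13.019)²/13.019 = 1.2173
  (6 − 9.981)²/9.981 = 1.5879
  (43 − 46.981)²/46.981 = 0.3373
  (40 − 36.019)²/36.019 = 0.4400
χ² = 1.2173 + 1.5879 + 0.3373 + 0.4400 = 3.58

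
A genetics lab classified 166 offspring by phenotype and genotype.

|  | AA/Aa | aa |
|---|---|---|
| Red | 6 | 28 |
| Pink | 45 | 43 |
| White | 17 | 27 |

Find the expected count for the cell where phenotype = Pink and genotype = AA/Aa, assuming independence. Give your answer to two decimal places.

Row total (Pink) = 88; column total (AA/Aa) = 68; grand total N = 166.
Expected count = (row total × column total) / N = 88 × 68 / 166 = 36.05.

36.05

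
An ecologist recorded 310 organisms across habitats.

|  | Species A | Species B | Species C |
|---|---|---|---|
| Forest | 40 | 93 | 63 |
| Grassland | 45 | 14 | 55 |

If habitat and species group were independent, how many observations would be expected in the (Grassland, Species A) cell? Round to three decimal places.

31.258

Row total (Grassland) = 114; column total (Species A) = 85; grand total N = 310.
Expected count = (row total × column total) / N = 114 × 85 / 310 = 31.258.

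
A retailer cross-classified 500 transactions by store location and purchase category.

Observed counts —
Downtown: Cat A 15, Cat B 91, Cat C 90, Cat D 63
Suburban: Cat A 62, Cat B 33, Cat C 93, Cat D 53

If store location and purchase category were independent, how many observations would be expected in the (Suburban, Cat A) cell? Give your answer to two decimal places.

Row total (Suburban) = 241; column total (Cat A) = 77; grand total N = 500.
Expected count = (row total × column total) / N = 241 × 77 / 500 = 37.11.

37.11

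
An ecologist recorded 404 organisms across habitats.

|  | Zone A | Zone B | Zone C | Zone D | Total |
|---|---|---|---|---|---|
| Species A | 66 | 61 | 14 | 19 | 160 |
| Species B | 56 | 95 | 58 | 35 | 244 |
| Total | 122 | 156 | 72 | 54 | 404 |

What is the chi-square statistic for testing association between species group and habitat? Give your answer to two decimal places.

Grand total N = 404.
Expected counts (row total × column total / N):
  Species A, Zone A: 160×122/404 = 48.3168
  Species A, Zone B: 160×156/404 = 61.7822
  Species A, Zone C: 160×72/404 = 28.5149
  Species A, Zone D: 160×54/404 = 21.3861
  Species B, Zone A: 244×122/404 = 73.6832
  Species B, Zone B: 244×156/404 = 94.2178
  Species B, Zone C: 244×72/404 = 43.4851
  Species B, Zone D: 244×54/404 = 32.6139
Contributions (O − E)²/E:
  (66 − 48.3168)²/48.3168 = 6.4718
  (61 − 61.7822)²/61.7822 = 0.0099
  (14 − 28.5149)²/28.5149 = 7.3885
  (19 − 21.3861)²/21.3861 = 0.2662
  (56 − 73.6832)²/73.6832 = 4.2438
  (95 − 94.2178)²/94.2178 = 0.0065
  (58 − 43.4851)²/43.4851 = 4.8449
  (35 − 32.6139)²/32.6139 = 0.1746
χ² = 6.4718 + 0.0099 + 7.3885 + 0.2662 + 4.2438 + 0.0065 + 4.8449 + 0.1746 = 23.41

23.41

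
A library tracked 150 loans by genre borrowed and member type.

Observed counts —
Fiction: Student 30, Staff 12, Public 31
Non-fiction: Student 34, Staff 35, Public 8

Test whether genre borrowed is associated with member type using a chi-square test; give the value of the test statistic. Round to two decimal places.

24.98

Row totals: 73, 77. Column totals: 64, 47, 39. Grand total N = 150.
Expected counts (row total × column total / N):
  Fiction, Student: 73×64/150 = 31.147
  Fiction, Staff: 73×47/150 = 22.873
  Fiction, Public: 73×39/150 = 18.980
  Non-fiction, Student: 77×64/150 = 32.853
  Non-fiction, Staff: 77×47/150 = 24.127
  Non-fiction, Public: 77×39/150 = 20.020
Contributions (O − E)²/E:
  (30 − 31.147)²/31.147 = 0.0422
  (12 − 22.873)²/22.873 = 5.1686
  (31 − 18.980)²/18.980 = 7.6122
  (34 − 32.853)²/32.853 = 0.0400
  (35 − 24.127)²/24.127 = 4.9000
  (8 − 20.020)²/20.020 = 7.2168
χ² = 0.0422 + 5.1686 + 7.6122 + 0.0400 + 4.9000 + 7.2168 = 24.98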